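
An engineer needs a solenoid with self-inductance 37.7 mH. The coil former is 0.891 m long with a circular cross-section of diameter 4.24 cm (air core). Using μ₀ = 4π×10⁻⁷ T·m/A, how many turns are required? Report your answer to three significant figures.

N ≈ 4350 turns

A = π(d/2)² = π(2.120×10^-2 m)² = 1.412×10^-3 m².
From L = μ₀N²A/ℓ, N = √(Lℓ / (μ₀A)).
N = √[(3.770×10^-2)(0.891) / ((4π×10⁻⁷)×1.412×10^-3)] = √(1.893×10^7) ≈ 4351.0.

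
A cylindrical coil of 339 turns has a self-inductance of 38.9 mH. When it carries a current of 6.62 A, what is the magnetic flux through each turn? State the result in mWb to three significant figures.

Φ_B ≈ 0.760 mWb

From L = NΦ_B/I, the flux per turn is Φ_B = LI/N.
Φ_B = (3.890×10^-2 H)(6.62 A)/339 = 7.596×10^-4 Wb.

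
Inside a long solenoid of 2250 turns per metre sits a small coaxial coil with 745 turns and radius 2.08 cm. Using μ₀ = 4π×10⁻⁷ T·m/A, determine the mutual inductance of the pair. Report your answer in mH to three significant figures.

M ≈ 2.86 mH

The outer solenoid produces a uniform field B₁ = μ₀n₁I₁ across the inner coil,
so the flux linkage is N₂Φ = N₂B₁A₂ = μ₀n₁N₂A₂·I₁, giving M = μ₀n₁N₂A₂.
A₂ = πr² = π(2.080×10^-2 m)² = 1.359×10^-3 m².
M = (4π×10⁻⁷)(2250)(745)(1.359×10^-3) = 2.863×10^-3 H.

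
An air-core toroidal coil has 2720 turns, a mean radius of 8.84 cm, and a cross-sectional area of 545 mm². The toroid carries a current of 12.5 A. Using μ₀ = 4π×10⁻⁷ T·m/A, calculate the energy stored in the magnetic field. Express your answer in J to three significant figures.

L = μ₀N²A/(2πR) = (4π×10⁻⁷)(2720)²(5.450×10^-4)/(2π×8.840×10^-2) = 9.122×10^-3 H.
U = ½LI² = ½(9.122×10^-3)(12.5)² = 0.7127 J.

U ≈ 0.713 J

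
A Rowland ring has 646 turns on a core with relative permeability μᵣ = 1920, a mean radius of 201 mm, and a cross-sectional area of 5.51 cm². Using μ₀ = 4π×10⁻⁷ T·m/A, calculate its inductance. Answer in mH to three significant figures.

For a thin toroid, L = μ₀μᵣN²A/(2πR).
L = (4π×10⁻⁷)(1920)(646)²(5.510×10^-4) / (2π×0.201 m) = 0.4393 H.

L ≈ 439 mH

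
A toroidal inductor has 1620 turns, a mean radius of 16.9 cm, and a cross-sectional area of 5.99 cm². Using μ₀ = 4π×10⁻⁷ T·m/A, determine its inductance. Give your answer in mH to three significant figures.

For a thin toroid, L = μ₀N²A/(2πR).
L = (4π×10⁻⁷)(1620)²(5.990×10^-4) / (2π×0.169 m) = 1.860×10^-3 H.

L ≈ 1.86 mH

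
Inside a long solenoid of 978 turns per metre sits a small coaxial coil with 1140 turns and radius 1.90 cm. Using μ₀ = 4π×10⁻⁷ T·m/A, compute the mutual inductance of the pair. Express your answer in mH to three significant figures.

The outer solenoid produces a uniform field B₁ = μ₀n₁I₁ across the inner coil,
so the flux linkage is N₂Φ = N₂B₁A₂ = μ₀n₁N₂A₂·I₁, giving M = μ₀n₁N₂A₂.
A₂ = πr² = π(1.900×10^-2 m)² = 1.134×10^-3 m².
M = (4π×10⁻⁷)(978)(1140)(1.134×10^-3) = 1.589×10^-3 H.

M ≈ 1.59 mH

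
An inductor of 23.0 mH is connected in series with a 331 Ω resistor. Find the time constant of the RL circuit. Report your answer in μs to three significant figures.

τ ≈ 69.5 μs

τ = L/R = (2.300×10^-2 H)/(331 Ω) = 6.949×10^-5 s.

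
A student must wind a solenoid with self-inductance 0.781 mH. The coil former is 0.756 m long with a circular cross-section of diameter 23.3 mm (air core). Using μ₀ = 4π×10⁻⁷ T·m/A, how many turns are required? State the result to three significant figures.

N ≈ 1050 turns

A = π(d/2)² = π(1.165×10^-2 m)² = 4.264×10^-4 m².
From L = μ₀N²A/ℓ, N = √(Lℓ / (μ₀A)).
N = √[(7.810×10^-4)(0.756) / ((4π×10⁻⁷)×4.264×10^-4)] = √(1.102×10^6) ≈ 1049.7.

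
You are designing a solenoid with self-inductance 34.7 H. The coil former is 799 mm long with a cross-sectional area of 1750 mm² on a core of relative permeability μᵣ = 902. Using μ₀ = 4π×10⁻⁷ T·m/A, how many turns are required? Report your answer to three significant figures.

A = 1750 mm² = 1.750×10^-3 m².
From L = μ₀μᵣN²A/ℓ, N = √(Lℓ / (μ₀μᵣA)).
N = √[(34.7)(0.799) / ((4π×10⁻⁷)(902)×1.750×10^-3)] = √(1.398×10^7) ≈ 3738.6.

N ≈ 3740 turns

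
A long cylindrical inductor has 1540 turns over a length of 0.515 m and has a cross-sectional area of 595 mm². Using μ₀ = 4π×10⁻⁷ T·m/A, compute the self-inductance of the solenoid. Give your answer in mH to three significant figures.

A = 595 mm² = 5.950×10^-4 m².
For a long solenoid, L = μ₀N²A/ℓ.
L = (4π×10⁻⁷)(1540)²(5.950×10^-4)/(0.515 m) = 3.443×10^-3 H.

L ≈ 3.44 mH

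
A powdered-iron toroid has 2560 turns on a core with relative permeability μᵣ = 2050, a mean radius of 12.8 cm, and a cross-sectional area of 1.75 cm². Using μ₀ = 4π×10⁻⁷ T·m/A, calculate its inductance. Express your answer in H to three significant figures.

L ≈ 3.67 H

For a thin toroid, L = μ₀μᵣN²A/(2πR).
L = (4π×10⁻⁷)(2050)(2560)²(1.750×10^-4) / (2π×0.128 m) = 3.674 H.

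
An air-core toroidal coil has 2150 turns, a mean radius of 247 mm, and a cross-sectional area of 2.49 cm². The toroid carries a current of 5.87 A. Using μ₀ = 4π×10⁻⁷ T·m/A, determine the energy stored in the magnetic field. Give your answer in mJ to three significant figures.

L = μ₀N²A/(2πR) = (4π×10⁻⁷)(2150)²(2.490×10^-4)/(2π×0.247) = 9.320×10^-4 H.
U = ½LI² = ½(9.320×10^-4)(5.87)² = 1.606×10^-2 J.

U ≈ 16.1 mJ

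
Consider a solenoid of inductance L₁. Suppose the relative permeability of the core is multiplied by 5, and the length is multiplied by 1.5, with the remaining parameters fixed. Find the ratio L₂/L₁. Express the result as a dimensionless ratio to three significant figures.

For a solenoid, L ∝ μᵣN²A/ℓ.
L₂/L₁ = (5) × (1.5)^-1 = 3.33.

L₂/L₁ = 3.33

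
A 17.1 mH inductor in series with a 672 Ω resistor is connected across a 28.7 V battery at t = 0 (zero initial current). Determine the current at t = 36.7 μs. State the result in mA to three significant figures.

τ = L/R = 1.710×10^-2/672 = 2.5446×10^-5 s; final current I_∞ = ε/R = 28.7/672 = 4.271×10^-2 A.
I(t) = I_∞(1 − e^(−t/τ)) with t/τ = 1.442.
I = (4.271×10^-2)(1 − e^(−1.442)) = 3.261×10^-2 A.

I ≈ 32.6 mA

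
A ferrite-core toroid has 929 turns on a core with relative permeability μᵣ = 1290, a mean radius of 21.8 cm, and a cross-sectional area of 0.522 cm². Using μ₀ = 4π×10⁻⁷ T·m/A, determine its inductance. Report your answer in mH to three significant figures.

For a thin toroid, L = μ₀μᵣN²A/(2πR).
L = (4π×10⁻⁷)(1290)(929)²(5.220×10^-5) / (2π×0.218 m) = 5.332×10^-2 H.

L ≈ 53.3 mH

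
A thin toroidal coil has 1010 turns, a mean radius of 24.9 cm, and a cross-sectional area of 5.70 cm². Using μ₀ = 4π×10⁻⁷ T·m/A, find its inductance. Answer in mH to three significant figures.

L ≈ 0.467 mH

For a thin toroid, L = μ₀N²A/(2πR).
L = (4π×10⁻⁷)(1010)²(5.700×10^-4) / (2π×0.249 m) = 4.670×10^-4 H.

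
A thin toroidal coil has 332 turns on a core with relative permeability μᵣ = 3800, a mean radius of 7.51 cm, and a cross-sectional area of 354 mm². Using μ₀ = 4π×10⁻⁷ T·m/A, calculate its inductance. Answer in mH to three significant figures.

For a thin toroid, L = μ₀μᵣN²A/(2πR).
L = (4π×10⁻⁷)(3800)(332)²(3.540×10^-4) / (2π×7.510×10^-2 m) = 0.3949 H.

L ≈ 395 mH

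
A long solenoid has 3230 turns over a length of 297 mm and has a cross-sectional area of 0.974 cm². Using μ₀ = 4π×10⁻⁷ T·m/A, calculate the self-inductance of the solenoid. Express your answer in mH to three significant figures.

A = 0.974 cm² = 9.740×10^-5 m².
For a long solenoid, L = μ₀N²A/ℓ.
L = (4π×10⁻⁷)(3230)²(9.740×10^-5)/(0.297 m) = 4.299×10^-3 H.

L ≈ 4.30 mH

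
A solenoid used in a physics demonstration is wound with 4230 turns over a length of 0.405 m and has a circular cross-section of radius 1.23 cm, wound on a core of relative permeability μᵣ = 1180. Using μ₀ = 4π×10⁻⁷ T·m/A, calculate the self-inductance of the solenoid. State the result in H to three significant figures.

L ≈ 31.1 H

A = πr² = π(1.230×10^-2 m)² = 4.753×10^-4 m².
For a long solenoid, L = μ₀μᵣN²A/ℓ.
L = (4π×10⁻⁷)(1180)(4230)²(4.753×10^-4)/(0.405 m) = 31.14 H.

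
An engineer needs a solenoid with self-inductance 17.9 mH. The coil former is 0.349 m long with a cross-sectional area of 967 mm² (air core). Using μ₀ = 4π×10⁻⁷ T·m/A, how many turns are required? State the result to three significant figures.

N ≈ 2270 turns

A = 967 mm² = 9.670×10^-4 m².
From L = μ₀N²A/ℓ, N = √(Lℓ / (μ₀A)).
N = √[(1.790×10^-2)(0.349) / ((4π×10⁻⁷)×9.670×10^-4)] = √(5.141×10^6) ≈ 2267.4.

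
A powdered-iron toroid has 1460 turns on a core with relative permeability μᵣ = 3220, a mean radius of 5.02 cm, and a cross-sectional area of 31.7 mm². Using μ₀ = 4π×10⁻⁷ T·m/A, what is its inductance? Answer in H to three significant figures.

L ≈ 0.867 H

For a thin toroid, L = μ₀μᵣN²A/(2πR).
L = (4π×10⁻⁷)(3220)(1460)²(3.170×10^-5) / (2π×5.020×10^-2 m) = 0.8669 H.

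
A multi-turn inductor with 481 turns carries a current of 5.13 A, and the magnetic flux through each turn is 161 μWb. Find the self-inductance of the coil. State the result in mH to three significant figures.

L ≈ 15.1 mH

Self-inductance is defined by L = NΦ_B/I (flux linkage over current).
L = (481)(1.610×10^-4 Wb)/(5.13 A) = 1.510×10^-2 H.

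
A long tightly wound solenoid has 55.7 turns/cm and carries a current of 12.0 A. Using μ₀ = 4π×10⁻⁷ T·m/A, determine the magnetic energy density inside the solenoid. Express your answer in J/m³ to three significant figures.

u ≈ 2810 J/m³

B = μ₀nI = (4π×10⁻⁷)(5.570×10^3)(12.0) = 8.399×10^-2 T.
u = B²/(2μ₀) = (8.399×10^-2)²/(2×4π×10⁻⁷) = 2.807×10^3 J/m³.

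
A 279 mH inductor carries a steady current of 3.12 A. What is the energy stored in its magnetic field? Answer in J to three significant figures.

U ≈ 1.36 J

Stored magnetic energy: U = ½LI².
U = ½(0.279 H)(3.12 A)² = 1.358 J.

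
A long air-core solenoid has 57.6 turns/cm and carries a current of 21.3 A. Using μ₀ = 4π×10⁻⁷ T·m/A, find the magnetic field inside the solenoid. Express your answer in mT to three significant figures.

Inside a long solenoid, B = μ₀nI.
B = (4π×10⁻⁷)(5.760×10^3 m⁻¹)(21.3 A) = 0.1542 T.

B ≈ 154 mT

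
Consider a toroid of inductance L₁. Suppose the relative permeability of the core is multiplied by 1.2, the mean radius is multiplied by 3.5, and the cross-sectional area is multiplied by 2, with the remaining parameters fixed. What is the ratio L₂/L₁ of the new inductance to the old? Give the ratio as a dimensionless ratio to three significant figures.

L₂/L₁ = 0.686

For a toroid, L ∝ μᵣN²A/R.
L₂/L₁ = (1.2) × (3.5)^-1 × (2) = 0.686.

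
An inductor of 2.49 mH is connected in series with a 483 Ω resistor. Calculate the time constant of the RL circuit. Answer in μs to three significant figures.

τ = L/R = (2.490×10^-3 H)/(483 Ω) = 5.155×10^-6 s.

τ ≈ 5.16 μs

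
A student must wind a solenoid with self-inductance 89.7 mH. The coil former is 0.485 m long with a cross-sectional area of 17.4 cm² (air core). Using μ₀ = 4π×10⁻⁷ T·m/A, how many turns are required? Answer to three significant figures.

A = 17.4 cm² = 1.740×10^-3 m².
From L = μ₀N²A/ℓ, N = √(Lℓ / (μ₀A)).
N = √[(8.970×10^-2)(0.485) / ((4π×10⁻⁷)×1.740×10^-3)] = √(1.990×10^7) ≈ 4460.5.

N ≈ 4460 turns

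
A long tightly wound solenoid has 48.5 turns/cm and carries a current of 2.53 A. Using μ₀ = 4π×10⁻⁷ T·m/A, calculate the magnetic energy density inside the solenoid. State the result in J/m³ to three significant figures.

B = μ₀nI = (4π×10⁻⁷)(4.850×10^3)(2.53) = 1.542×10^-2 T.
u = B²/(2μ₀) = (1.542×10^-2)²/(2×4π×10⁻⁷) = 94.6 J/m³.

u ≈ 94.6 J/m³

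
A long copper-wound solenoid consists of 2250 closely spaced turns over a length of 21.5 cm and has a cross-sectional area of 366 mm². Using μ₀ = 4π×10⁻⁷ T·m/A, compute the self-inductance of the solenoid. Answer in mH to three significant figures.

A = 366 mm² = 3.660×10^-4 m².
For a long solenoid, L = μ₀N²A/ℓ.
L = (4π×10⁻⁷)(2250)²(3.660×10^-4)/(0.215 m) = 1.083×10^-2 H.

L ≈ 10.8 mH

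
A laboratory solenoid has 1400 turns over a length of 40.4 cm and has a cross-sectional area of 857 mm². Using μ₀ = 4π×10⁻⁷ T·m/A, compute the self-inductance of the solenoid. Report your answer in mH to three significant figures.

A = 857 mm² = 8.570×10^-4 m².
For a long solenoid, L = μ₀N²A/ℓ.
L = (4π×10⁻⁷)(1400)²(8.570×10^-4)/(0.404 m) = 5.2247×10^-3 H.

L ≈ 5.22 mH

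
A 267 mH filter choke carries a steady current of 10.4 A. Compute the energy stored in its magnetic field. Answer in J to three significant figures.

Stored magnetic energy: U = ½LI².
U = ½(0.267 H)(10.4 A)² = 14.44 J.

U ≈ 14.4 J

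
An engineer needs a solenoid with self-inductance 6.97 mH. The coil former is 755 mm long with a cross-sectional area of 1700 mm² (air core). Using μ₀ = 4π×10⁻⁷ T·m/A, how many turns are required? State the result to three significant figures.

A = 1700 mm² = 1.700×10^-3 m².
From L = μ₀N²A/ℓ, N = √(Lℓ / (μ₀A)).
N = √[(6.970×10^-3)(0.755) / ((4π×10⁻⁷)×1.700×10^-3)] = √(2.463×10^6) ≈ 1569.5.

N ≈ 1570 turns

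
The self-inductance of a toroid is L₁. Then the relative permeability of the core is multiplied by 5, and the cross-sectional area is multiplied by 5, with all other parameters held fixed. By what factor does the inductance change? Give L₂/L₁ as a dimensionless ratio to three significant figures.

For a toroid, L ∝ μᵣN²A/R.
L₂/L₁ = (5) × (5) = 25.0.

L₂/L₁ = 25.0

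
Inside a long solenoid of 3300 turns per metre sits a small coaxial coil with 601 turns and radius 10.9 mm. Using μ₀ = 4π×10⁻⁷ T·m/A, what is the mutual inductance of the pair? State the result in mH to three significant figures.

M ≈ 0.930 mH

The outer solenoid produces a uniform field B₁ = μ₀n₁I₁ across the inner coil,
so the flux linkage is N₂Φ = N₂B₁A₂ = μ₀n₁N₂A₂·I₁, giving M = μ₀n₁N₂A₂.
A₂ = πr² = π(1.090×10^-2 m)² = 3.733×10^-4 m².
M = (4π×10⁻⁷)(3300)(601)(3.733×10^-4) = 9.303×10^-4 H.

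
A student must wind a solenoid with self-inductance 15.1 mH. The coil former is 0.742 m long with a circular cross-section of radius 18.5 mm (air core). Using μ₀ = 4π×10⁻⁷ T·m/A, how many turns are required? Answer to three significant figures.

N ≈ 2880 turns

A = πr² = π(1.850×10^-2 m)² = 1.075×10^-3 m².
From L = μ₀N²A/ℓ, N = √(Lℓ / (μ₀A)).
N = √[(1.510×10^-2)(0.742) / ((4π×10⁻⁷)×1.075×10^-3)] = √(8.292×10^6) ≈ 2879.6.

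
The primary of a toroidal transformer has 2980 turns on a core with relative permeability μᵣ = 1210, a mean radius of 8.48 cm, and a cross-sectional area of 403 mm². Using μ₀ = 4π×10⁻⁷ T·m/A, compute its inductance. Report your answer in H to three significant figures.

For a thin toroid, L = μ₀μᵣN²A/(2πR).
L = (4π×10⁻⁷)(1210)(2980)²(4.030×10^-4) / (2π×8.480×10^-2 m) = 10.21 H.

L ≈ 10.2 H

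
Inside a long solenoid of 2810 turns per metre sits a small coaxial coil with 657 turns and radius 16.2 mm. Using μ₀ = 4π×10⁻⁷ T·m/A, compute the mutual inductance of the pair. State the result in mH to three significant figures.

M ≈ 1.91 mH

The outer solenoid produces a uniform field B₁ = μ₀n₁I₁ across the inner coil,
so the flux linkage is N₂Φ = N₂B₁A₂ = μ₀n₁N₂A₂·I₁, giving M = μ₀n₁N₂A₂.
A₂ = πr² = π(1.620×10^-2 m)² = 8.2448×10^-4 m².
M = (4π×10⁻⁷)(2810)(657)(8.2448×10^-4) = 1.913×10^-3 H.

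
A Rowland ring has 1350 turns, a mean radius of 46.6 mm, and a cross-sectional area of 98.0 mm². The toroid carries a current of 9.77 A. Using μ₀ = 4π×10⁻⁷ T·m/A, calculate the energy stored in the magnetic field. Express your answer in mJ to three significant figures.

L = μ₀N²A/(2πR) = (4π×10⁻⁷)(1350)²(9.800×10^-5)/(2π×4.660×10^-2) = 7.665×10^-4 H.
U = ½LI² = ½(7.665×10^-4)(9.77)² = 3.658×10^-2 J.

U ≈ 36.6 mJ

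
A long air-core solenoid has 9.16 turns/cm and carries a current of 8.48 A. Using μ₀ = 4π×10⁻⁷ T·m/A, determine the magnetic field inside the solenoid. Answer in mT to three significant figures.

B ≈ 9.76 mT

Inside a long solenoid, B = μ₀nI.
B = (4π×10⁻⁷)(916 m⁻¹)(8.48 A) = 9.761×10^-3 T.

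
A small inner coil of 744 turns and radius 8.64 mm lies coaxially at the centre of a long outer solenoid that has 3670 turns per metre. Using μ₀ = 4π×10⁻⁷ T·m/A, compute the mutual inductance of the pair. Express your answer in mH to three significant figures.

M ≈ 0.805 mH

The outer solenoid produces a uniform field B₁ = μ₀n₁I₁ across the inner coil,
so the flux linkage is N₂Φ = N₂B₁A₂ = μ₀n₁N₂A₂·I₁, giving M = μ₀n₁N₂A₂.
A₂ = πr² = π(8.640×10^-3 m)² = 2.345×10^-4 m².
M = (4π×10⁻⁷)(3670)(744)(2.345×10^-4) = 8.047×10^-4 H.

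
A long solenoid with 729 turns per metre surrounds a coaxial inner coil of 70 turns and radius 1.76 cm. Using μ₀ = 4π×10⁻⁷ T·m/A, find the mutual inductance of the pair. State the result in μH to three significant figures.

The outer solenoid produces a uniform field B₁ = μ₀n₁I₁ across the inner coil,
so the flux linkage is N₂Φ = N₂B₁A₂ = μ₀n₁N₂A₂·I₁, giving M = μ₀n₁N₂A₂.
A₂ = πr² = π(1.760×10^-2 m)² = 9.731×10^-4 m².
M = (4π×10⁻⁷)(729)(70)(9.731×10^-4) = 6.240×10^-5 H.

M ≈ 62.4 μH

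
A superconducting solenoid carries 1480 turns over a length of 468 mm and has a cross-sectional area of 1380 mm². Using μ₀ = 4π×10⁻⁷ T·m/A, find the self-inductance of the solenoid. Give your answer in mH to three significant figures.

L ≈ 8.12 mH

A = 1380 mm² = 1.380×10^-3 m².
For a long solenoid, L = μ₀N²A/ℓ.
L = (4π×10⁻⁷)(1480)²(1.380×10^-3)/(0.468 m) = 8.116×10^-3 H.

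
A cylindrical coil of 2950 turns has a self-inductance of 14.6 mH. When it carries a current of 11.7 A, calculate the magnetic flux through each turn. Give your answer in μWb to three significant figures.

Φ_B ≈ 57.9 μWb

From L = NΦ_B/I, the flux per turn is Φ_B = LI/N.
Φ_B = (1.460×10^-2 H)(11.7 A)/2950 = 5.791×10^-5 Wb.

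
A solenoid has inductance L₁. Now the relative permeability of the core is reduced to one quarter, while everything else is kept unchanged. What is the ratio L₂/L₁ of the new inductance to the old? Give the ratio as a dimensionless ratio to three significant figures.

L₂/L₁ = 0.250

For a solenoid, L ∝ μᵣN²A/ℓ.
L₂/L₁ = (0.25) = 0.250.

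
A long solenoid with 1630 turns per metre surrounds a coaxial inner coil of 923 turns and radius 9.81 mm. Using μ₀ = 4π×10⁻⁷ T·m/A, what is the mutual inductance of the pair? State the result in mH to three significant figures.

The outer solenoid produces a uniform field B₁ = μ₀n₁I₁ across the inner coil,
so the flux linkage is N₂Φ = N₂B₁A₂ = μ₀n₁N₂A₂·I₁, giving M = μ₀n₁N₂A₂.
A₂ = πr² = π(9.810×10^-3 m)² = 3.023×10^-4 m².
M = (4π×10⁻⁷)(1630)(923)(3.023×10^-4) = 5.716×10^-4 H.

M ≈ 0.572 mH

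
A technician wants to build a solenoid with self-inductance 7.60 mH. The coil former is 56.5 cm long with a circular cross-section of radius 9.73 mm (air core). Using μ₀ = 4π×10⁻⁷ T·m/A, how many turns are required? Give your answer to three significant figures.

N ≈ 3390 turns

A = πr² = π(9.730×10^-3 m)² = 2.974×10^-4 m².
From L = μ₀N²A/ℓ, N = √(Lℓ / (μ₀A)).
N = √[(7.600×10^-3)(0.565) / ((4π×10⁻⁷)×2.974×10^-4)] = √(1.149×10^7) ≈ 3389.5.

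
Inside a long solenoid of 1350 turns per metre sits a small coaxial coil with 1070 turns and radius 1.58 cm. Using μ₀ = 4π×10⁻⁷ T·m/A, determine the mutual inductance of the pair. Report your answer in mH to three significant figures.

The outer solenoid produces a uniform field B₁ = μ₀n₁I₁ across the inner coil,
so the flux linkage is N₂Φ = N₂B₁A₂ = μ₀n₁N₂A₂·I₁, giving M = μ₀n₁N₂A₂.
A₂ = πr² = π(1.580×10^-2 m)² = 7.843×10^-4 m².
M = (4π×10⁻⁷)(1350)(1070)(7.843×10^-4) = 1.424×10^-3 H.

M ≈ 1.42 mH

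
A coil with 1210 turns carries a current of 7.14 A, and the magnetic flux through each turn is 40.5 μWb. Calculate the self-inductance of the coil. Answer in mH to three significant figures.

L ≈ 6.86 mH

Self-inductance is defined by L = NΦ_B/I (flux linkage over current).
L = (1210)(4.050×10^-5 Wb)/(7.14 A) = 6.863×10^-3 H.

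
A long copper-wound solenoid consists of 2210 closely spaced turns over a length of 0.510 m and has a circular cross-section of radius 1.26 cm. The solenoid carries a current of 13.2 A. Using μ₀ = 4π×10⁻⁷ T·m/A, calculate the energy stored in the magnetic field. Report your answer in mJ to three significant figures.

A = πr² = π(1.260×10^-2 m)² = 4.988×10^-4 m².
L = μ₀N²A/ℓ = (4π×10⁻⁷)(2210)²(4.988×10^-4)/(0.51) = 6.002×10^-3 H.
U = ½LI² = ½(6.002×10^-3)(13.2)² = 0.5229 J.

U ≈ 523 mJ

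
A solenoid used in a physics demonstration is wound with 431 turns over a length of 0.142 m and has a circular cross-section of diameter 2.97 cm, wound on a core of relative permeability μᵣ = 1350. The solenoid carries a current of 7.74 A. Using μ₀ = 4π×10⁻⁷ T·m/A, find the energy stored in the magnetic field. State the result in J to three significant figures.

U ≈ 46.1 J

A = π(d/2)² = π(1.485×10^-2 m)² = 6.928×10^-4 m².
L = μ₀μᵣN²A/ℓ = (4π×10⁻⁷)(1350)(431)²(6.928×10^-4)/(0.142) = 1.537 H.
U = ½LI² = ½(1.537)(7.74)² = 46.05 J.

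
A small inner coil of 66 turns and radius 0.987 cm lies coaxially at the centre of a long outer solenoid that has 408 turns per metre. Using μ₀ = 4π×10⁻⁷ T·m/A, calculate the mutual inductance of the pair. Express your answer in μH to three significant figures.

The outer solenoid produces a uniform field B₁ = μ₀n₁I₁ across the inner coil,
so the flux linkage is N₂Φ = N₂B₁A₂ = μ₀n₁N₂A₂·I₁, giving M = μ₀n₁N₂A₂.
A₂ = πr² = π(9.870×10^-3 m)² = 3.060×10^-4 m².
M = (4π×10⁻⁷)(408)(66)(3.060×10^-4) = 1.036×10^-5 H.

M ≈ 10.4 μH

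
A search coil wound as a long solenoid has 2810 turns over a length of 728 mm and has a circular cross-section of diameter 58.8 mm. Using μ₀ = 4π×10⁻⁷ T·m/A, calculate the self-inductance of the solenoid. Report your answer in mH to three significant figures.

L ≈ 37.0 mH

A = π(d/2)² = π(2.940×10^-2 m)² = 2.715×10^-3 m².
For a long solenoid, L = μ₀N²A/ℓ.
L = (4π×10⁻⁷)(2810)²(2.715×10^-3)/(0.728 m) = 3.701×10^-2 H.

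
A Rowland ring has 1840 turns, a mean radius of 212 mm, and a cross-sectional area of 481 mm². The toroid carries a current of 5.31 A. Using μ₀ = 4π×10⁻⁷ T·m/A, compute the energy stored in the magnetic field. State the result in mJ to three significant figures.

L = μ₀N²A/(2πR) = (4π×10⁻⁷)(1840)²(4.810×10^-4)/(2π×0.212) = 1.536×10^-3 H.
U = ½LI² = ½(1.536×10^-3)(5.31)² = 2.166×10^-2 J.

U ≈ 21.7 mJ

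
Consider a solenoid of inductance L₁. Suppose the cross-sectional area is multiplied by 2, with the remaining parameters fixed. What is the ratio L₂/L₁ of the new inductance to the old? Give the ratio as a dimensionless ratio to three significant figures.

L₂/L₁ = 2.00

For a solenoid, L ∝ μᵣN²A/ℓ.
L₂/L₁ = (2) = 2.00.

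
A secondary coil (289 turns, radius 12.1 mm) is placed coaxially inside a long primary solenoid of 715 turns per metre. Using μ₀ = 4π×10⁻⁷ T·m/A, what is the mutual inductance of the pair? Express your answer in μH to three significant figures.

M ≈ 119 μH

The outer solenoid produces a uniform field B₁ = μ₀n₁I₁ across the inner coil,
so the flux linkage is N₂Φ = N₂B₁A₂ = μ₀n₁N₂A₂·I₁, giving M = μ₀n₁N₂A₂.
A₂ = πr² = π(1.210×10^-2 m)² = 4.600×10^-4 m².
M = (4π×10⁻⁷)(715)(289)(4.600×10^-4) = 1.194×10^-4 H.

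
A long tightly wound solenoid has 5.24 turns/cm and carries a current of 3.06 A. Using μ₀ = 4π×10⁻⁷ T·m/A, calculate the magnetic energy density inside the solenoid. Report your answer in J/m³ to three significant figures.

B = μ₀nI = (4π×10⁻⁷)(524)(3.06) = 2.0149×10^-3 T.
u = B²/(2μ₀) = (2.0149×10^-3)²/(2×4π×10⁻⁷) = 1.615 J/m³.

u ≈ 1.62 J/m³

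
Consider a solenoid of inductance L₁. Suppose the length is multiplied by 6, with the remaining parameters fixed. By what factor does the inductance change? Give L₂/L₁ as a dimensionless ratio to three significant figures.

For a solenoid, L ∝ μᵣN²A/ℓ.
L₂/L₁ = (6)^-1 = 0.167.

L₂/L₁ = 0.167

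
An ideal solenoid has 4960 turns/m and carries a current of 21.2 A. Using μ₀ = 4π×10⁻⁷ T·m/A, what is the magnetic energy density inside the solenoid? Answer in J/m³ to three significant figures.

u ≈ 6950 J/m³

B = μ₀nI = (4π×10⁻⁷)(4.960×10^3)(21.2) = 0.1321 T.
u = B²/(2μ₀) = (0.1321)²/(2×4π×10⁻⁷) = 6.947×10^3 J/m³.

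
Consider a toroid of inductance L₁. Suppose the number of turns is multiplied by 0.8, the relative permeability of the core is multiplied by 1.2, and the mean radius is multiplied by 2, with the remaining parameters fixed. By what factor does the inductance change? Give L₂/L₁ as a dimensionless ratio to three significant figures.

L₂/L₁ = 0.384

For a toroid, L ∝ μᵣN²A/R.
L₂/L₁ = (0.8)^2 × (1.2) × (2)^-1 = 0.384.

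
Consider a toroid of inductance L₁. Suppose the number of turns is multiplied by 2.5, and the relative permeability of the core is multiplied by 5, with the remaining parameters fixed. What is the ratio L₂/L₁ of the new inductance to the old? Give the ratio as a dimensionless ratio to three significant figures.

L₂/L₁ = 31.3

For a toroid, L ∝ μᵣN²A/R.
L₂/L₁ = (2.5)^2 × (5) = 31.3.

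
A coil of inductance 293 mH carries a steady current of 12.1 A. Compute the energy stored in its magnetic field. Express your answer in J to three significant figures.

Stored magnetic energy: U = ½LI².
U = ½(0.293 H)(12.1 A)² = 21.449 J.

U ≈ 21.4 J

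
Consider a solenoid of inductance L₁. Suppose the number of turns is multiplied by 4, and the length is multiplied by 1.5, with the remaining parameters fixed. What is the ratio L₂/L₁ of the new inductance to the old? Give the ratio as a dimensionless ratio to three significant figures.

For a solenoid, L ∝ μᵣN²A/ℓ.
L₂/L₁ = (4)^2 × (1.5)^-1 = 10.7.

L₂/L₁ = 10.7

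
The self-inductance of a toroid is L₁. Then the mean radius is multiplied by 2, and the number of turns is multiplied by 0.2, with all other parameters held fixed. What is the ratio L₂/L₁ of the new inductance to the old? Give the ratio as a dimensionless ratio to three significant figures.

L₂/L₁ = 0.0200

For a toroid, L ∝ μᵣN²A/R.
L₂/L₁ = (2)^-1 × (0.2)^2 = 0.0200.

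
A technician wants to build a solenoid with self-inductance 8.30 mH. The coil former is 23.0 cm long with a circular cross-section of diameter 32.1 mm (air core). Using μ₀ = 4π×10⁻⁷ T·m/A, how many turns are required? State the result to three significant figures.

A = π(d/2)² = π(1.605×10^-2 m)² = 8.093×10^-4 m².
From L = μ₀N²A/ℓ, N = √(Lℓ / (μ₀A)).
N = √[(8.300×10^-3)(0.23) / ((4π×10⁻⁷)×8.093×10^-4)] = √(1.877×10^6) ≈ 1370.1.

N ≈ 1370 turns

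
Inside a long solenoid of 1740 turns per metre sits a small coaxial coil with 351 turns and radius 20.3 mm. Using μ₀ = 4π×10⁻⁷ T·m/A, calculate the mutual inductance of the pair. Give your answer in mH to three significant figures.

The outer solenoid produces a uniform field B₁ = μ₀n₁I₁ across the inner coil,
so the flux linkage is N₂Φ = N₂B₁A₂ = μ₀n₁N₂A₂·I₁, giving M = μ₀n₁N₂A₂.
A₂ = πr² = π(2.030×10^-2 m)² = 1.2946×10^-3 m².
M = (4π×10⁻⁷)(1740)(351)(1.2946×10^-3) = 9.936×10^-4 H.

M ≈ 0.994 mH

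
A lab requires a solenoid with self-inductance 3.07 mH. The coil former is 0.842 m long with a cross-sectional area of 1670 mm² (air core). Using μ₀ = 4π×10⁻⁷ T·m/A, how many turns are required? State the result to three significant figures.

N ≈ 1110 turns

A = 1670 mm² = 1.670×10^-3 m².
From L = μ₀N²A/ℓ, N = √(Lℓ / (μ₀A)).
N = √[(3.070×10^-3)(0.842) / ((4π×10⁻⁷)×1.670×10^-3)] = √(1.232×10^6) ≈ 1109.8.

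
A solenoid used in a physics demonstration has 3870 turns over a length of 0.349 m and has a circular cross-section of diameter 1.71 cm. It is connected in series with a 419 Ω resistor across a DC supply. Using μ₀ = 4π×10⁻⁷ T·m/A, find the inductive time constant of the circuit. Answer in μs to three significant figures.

A = π(d/2)² = π(8.550×10^-3 m)² = 2.297×10^-4 m².
L = μ₀N²A/ℓ = (4π×10⁻⁷)(3870)²(2.297×10^-4)/(0.349) = 1.238×10^-2 H.
τ = L/R = (1.238×10^-2)/(419) = 2.956×10^-5 s.

τ ≈ 29.6 μs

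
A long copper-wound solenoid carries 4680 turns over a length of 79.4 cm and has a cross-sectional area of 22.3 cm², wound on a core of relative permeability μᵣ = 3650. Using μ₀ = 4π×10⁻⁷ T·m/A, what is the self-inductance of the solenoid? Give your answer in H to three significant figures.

A = 22.3 cm² = 2.230×10^-3 m².
For a long solenoid, L = μ₀μᵣN²A/ℓ.
L = (4π×10⁻⁷)(3650)(4680)²(2.230×10^-3)/(0.794 m) = 282.1 H.

L ≈ 282 H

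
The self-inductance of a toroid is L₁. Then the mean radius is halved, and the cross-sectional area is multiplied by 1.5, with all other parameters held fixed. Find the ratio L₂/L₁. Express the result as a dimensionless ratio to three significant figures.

L₂/L₁ = 3.00

For a toroid, L ∝ μᵣN²A/R.
L₂/L₁ = (0.5)^-1 × (1.5) = 3.00.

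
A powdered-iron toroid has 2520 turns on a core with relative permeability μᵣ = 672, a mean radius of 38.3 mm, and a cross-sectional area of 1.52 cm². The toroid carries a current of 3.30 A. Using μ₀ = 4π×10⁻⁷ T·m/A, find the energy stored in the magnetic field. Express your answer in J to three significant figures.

L = μ₀μᵣN²A/(2πR) = (4π×10⁻⁷)(672)(2520)²(1.520×10^-4)/(2π×3.830×10^-2) = 3.387 H.
U = ½LI² = ½(3.387)(3.30)² = 18.44 J.

U ≈ 18.4 J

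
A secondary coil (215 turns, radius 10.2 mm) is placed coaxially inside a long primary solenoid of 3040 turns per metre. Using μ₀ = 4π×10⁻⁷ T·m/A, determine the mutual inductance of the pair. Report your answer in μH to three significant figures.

The outer solenoid produces a uniform field B₁ = μ₀n₁I₁ across the inner coil,
so the flux linkage is N₂Φ = N₂B₁A₂ = μ₀n₁N₂A₂·I₁, giving M = μ₀n₁N₂A₂.
A₂ = πr² = π(1.020×10^-2 m)² = 3.269×10^-4 m².
M = (4π×10⁻⁷)(3040)(215)(3.269×10^-4) = 2.6846×10^-4 H.

M ≈ 268 μH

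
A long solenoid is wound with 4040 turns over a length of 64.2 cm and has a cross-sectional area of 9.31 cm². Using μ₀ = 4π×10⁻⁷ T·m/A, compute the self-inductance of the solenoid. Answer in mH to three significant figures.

L ≈ 29.7 mH

A = 9.31 cm² = 9.310×10^-4 m².
For a long solenoid, L = μ₀N²A/ℓ.
L = (4π×10⁻⁷)(4040)²(9.310×10^-4)/(0.642 m) = 2.974×10^-2 H.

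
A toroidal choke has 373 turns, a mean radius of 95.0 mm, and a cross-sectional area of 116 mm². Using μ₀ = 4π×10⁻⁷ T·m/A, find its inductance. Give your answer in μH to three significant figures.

For a thin toroid, L = μ₀N²A/(2πR).
L = (4π×10⁻⁷)(373)²(1.160×10^-4) / (2π×9.500×10^-2 m) = 3.398×10^-5 H.

L ≈ 34.0 μH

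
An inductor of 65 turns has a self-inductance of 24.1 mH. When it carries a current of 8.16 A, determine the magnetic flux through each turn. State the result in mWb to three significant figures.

From L = NΦ_B/I, the flux per turn is Φ_B = LI/N.
Φ_B = (2.410×10^-2 H)(8.16 A)/65 = 3.025×10^-3 Wb.

Φ_B ≈ 3.03 mWb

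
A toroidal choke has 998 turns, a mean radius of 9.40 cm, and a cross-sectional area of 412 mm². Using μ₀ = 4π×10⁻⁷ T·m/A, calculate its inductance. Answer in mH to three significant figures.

For a thin toroid, L = μ₀N²A/(2πR).
L = (4π×10⁻⁷)(998)²(4.120×10^-4) / (2π×9.400×10^-2 m) = 8.731×10^-4 H.

L ≈ 0.873 mH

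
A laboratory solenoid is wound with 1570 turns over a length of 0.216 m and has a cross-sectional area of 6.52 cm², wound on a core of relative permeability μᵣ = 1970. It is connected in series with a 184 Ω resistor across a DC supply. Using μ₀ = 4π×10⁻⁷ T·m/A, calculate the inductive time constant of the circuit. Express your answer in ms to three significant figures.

A = 6.52 cm² = 6.520×10^-4 m².
L = μ₀μᵣN²A/ℓ = (4π×10⁻⁷)(1970)(1570)²(6.520×10^-4)/(0.216) = 18.42 H.
τ = L/R = (18.42)/(184) = 0.1001 s.

τ ≈ 100 ms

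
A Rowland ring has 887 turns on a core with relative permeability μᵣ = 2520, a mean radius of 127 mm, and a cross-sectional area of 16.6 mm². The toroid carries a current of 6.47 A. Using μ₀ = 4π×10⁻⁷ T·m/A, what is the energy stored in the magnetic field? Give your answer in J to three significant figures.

L = μ₀μᵣN²A/(2πR) = (4π×10⁻⁷)(2520)(887)²(1.660×10^-5)/(2π×0.127) = 5.183×10^-2 H.
U = ½LI² = ½(5.183×10^-2)(6.47)² = 1.0848 J.

U ≈ 1.08 J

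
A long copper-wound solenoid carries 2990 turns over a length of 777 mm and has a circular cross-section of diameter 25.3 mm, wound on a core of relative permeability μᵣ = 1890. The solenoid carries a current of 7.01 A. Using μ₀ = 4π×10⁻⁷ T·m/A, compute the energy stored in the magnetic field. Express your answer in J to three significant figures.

U ≈ 338 J

A = π(d/2)² = π(1.265×10^-2 m)² = 5.027×10^-4 m².
L = μ₀μᵣN²A/ℓ = (4π×10⁻⁷)(1890)(2990)²(5.027×10^-4)/(0.777) = 13.74 H.
U = ½LI² = ½(13.74)(7.01)² = 337.5 J.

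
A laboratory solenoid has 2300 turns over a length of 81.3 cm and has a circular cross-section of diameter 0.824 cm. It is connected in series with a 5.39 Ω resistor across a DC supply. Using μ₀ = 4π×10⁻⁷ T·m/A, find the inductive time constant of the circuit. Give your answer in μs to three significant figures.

A = π(d/2)² = π(4.120×10^-3 m)² = 5.333×10^-5 m².
L = μ₀N²A/ℓ = (4π×10⁻⁷)(2300)²(5.333×10^-5)/(0.813) = 4.360×10^-4 H.
τ = L/R = (4.360×10^-4)/(5.39) = 8.090×10^-5 s.

τ ≈ 80.9 μs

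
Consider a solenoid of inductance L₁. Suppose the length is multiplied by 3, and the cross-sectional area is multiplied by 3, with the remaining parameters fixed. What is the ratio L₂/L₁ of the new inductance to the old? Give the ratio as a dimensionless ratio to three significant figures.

For a solenoid, L ∝ μᵣN²A/ℓ.
L₂/L₁ = (3)^-1 × (3) = 1.00.

L₂/L₁ = 1.00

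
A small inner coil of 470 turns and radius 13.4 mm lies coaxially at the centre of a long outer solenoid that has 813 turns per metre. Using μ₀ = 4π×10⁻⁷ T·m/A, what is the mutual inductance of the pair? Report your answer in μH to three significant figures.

The outer solenoid produces a uniform field B₁ = μ₀n₁I₁ across the inner coil,
so the flux linkage is N₂Φ = N₂B₁A₂ = μ₀n₁N₂A₂·I₁, giving M = μ₀n₁N₂A₂.
A₂ = πr² = π(1.340×10^-2 m)² = 5.641×10^-4 m².
M = (4π×10⁻⁷)(813)(470)(5.641×10^-4) = 2.709×10^-4 H.

M ≈ 271 μH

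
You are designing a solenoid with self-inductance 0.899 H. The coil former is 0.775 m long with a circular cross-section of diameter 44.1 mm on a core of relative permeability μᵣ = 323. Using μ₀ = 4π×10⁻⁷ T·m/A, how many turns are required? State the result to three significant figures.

N ≈ 1060 turns

A = π(d/2)² = π(2.205×10^-2 m)² = 1.527×10^-3 m².
From L = μ₀μᵣN²A/ℓ, N = √(Lℓ / (μ₀μᵣA)).
N = √[(0.899)(0.775) / ((4π×10⁻⁷)(323)×1.527×10^-3)] = √(1.124×10^6) ≈ 1060.1.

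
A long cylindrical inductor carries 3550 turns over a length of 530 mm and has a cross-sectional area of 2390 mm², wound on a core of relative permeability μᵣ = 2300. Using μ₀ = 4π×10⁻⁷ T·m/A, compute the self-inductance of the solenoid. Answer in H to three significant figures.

L ≈ 164 H

A = 2390 mm² = 2.390×10^-3 m².
For a long solenoid, L = μ₀μᵣN²A/ℓ.
L = (4π×10⁻⁷)(2300)(3550)²(2.390×10^-3)/(0.53 m) = 164.3 H.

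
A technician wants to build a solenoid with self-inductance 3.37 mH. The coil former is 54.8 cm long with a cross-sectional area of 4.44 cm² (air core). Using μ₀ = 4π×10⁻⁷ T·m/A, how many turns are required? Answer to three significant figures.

N ≈ 1820 turns

A = 4.44 cm² = 4.440×10^-4 m².
From L = μ₀N²A/ℓ, N = √(Lℓ / (μ₀A)).
N = √[(3.370×10^-3)(0.548) / ((4π×10⁻⁷)×4.440×10^-4)] = √(3.310×10^6) ≈ 1819.3.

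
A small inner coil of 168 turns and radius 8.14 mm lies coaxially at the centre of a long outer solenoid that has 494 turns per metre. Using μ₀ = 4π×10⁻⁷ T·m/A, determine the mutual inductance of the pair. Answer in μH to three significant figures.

M ≈ 21.7 μH

The outer solenoid produces a uniform field B₁ = μ₀n₁I₁ across the inner coil,
so the flux linkage is N₂Φ = N₂B₁A₂ = μ₀n₁N₂A₂·I₁, giving M = μ₀n₁N₂A₂.
A₂ = πr² = π(8.140×10^-3 m)² = 2.082×10^-4 m².
M = (4π×10⁻⁷)(494)(168)(2.082×10^-4) = 2.171×10^-5 H.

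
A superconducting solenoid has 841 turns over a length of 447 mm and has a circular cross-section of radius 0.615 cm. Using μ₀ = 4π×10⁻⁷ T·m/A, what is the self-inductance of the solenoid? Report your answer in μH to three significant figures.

A = πr² = π(6.150×10^-3 m)² = 1.188×10^-4 m².
For a long solenoid, L = μ₀N²A/ℓ.
L = (4π×10⁻⁷)(841)²(1.188×10^-4)/(0.447 m) = 2.363×10^-4 H.

L ≈ 236 μH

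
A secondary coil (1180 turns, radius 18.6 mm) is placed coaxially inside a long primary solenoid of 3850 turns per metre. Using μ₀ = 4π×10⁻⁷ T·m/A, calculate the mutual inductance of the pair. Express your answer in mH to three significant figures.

M ≈ 6.20 mH

The outer solenoid produces a uniform field B₁ = μ₀n₁I₁ across the inner coil,
so the flux linkage is N₂Φ = N₂B₁A₂ = μ₀n₁N₂A₂·I₁, giving M = μ₀n₁N₂A₂.
A₂ = πr² = π(1.860×10^-2 m)² = 1.087×10^-3 m².
M = (4π×10⁻⁷)(3850)(1180)(1.087×10^-3) = 6.2048×10^-3 H.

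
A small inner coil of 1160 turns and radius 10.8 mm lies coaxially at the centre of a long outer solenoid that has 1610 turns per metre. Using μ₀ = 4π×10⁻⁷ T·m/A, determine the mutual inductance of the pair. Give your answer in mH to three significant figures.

M ≈ 0.860 mH

The outer solenoid produces a uniform field B₁ = μ₀n₁I₁ across the inner coil,
so the flux linkage is N₂Φ = N₂B₁A₂ = μ₀n₁N₂A₂·I₁, giving M = μ₀n₁N₂A₂.
A₂ = πr² = π(1.080×10^-2 m)² = 3.664×10^-4 m².
M = (4π×10⁻⁷)(1610)(1160)(3.664×10^-4) = 8.600×10^-4 H.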